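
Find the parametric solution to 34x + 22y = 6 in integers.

Step 1: Compute gcd(34, 22) = 2.
Since 2 divides 6, solutions exist.

Step 2: Find a particular solution using extended Euclidean algorithm.
We get x₀ = 6, y₀ = -9.
Check: 34*6 + 22*-9 = 6 = 6 ✓

Step 3: Write the general solution.
x = 6 + (22/2)t = 6 + 11t
y = -9 - (34/2)t = -9 - 17t
for any integer t.

x = 6 + 11t, y = -9 - 17t for integer t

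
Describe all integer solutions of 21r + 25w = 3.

Step 1: Compute gcd(21, 25) = 1.
Since 1 divides 3, solutions exist.

Step 2: Find a particular solution using extended Euclidean algorithm.
We get r₀ = 18, w₀ = -15.
Check: 21*18 + 25*-15 = 3 = 3 ✓

Step 3: Write the general solution.
r = 18 + (25/1)t = 18 + 25t
w = -15 - (21/1)t = -15 - 21t
for any integer t.

r = 18 + 25t, w = -15 - 21t for integer t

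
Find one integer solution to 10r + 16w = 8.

Step 1: Check solvability.
gcd(10, 16) = 2
Since 2 divides 8, solutions exist.

Step 2: Apply extended Euclidean algorithm to find gcd.
We find integers such that 10*x0 + 16*y0 = 2

Step 3: Scale the particular solution.
Multiply by 8/2 = 4:
r = -12, w = 8

Step 4: Verify.
10*(-12) + 16*(8) = 8 = 8 ✓

r = -12, w = 8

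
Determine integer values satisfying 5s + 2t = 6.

Step 1: Check solvability.
gcd(5, 2) = 1
Since 1 divides 6, solutions exist.

Step 2: Apply extended Euclidean algorithm to find gcd.
We find integers such that 5*x0 + 2*y0 = 1

Step 3: Scale the particular solution.
Multiply by 6/1 = 6:
s = 6, t = -12

Step 4: Verify.
5*(6) + 2*(-12) = 6 = 6 ✓

s = 6, t = -12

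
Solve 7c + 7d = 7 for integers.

Step 1: Check solvability.
gcd(7, 7) = 7
Since 7 divides 7, solutions exist.

Step 2: Apply extended Euclidean algorithm to find gcd.
We find integers such that 7*x0 + 7*y0 = 7

Step 3: Scale the particular solution.
Multiply by 7/7 = 1:
c = 0, d = 1

Step 4: Verify.
7*(0) + 7*(1) = 7 = 7 ✓

c = 0, d = 1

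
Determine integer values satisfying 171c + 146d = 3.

Step 1: Check solvability.
gcd(171, 146) = 1
Since 1 divides 3, solutions exist.

Step 2: Apply extended Euclidean algorithm to find gcd.
We find integers such that 171*x0 + 146*y0 = 1

Step 3: Scale the particular solution.
Multiply by 3/1 = 3:
c = -105, d = 123

Step 4: Verify.
171*(-105) + 146*(123) = 3 = 3 ✓

c = -105, d = 123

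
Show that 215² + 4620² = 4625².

Compute a² + b² = 215² + 4620² = 46225 + 21344400 = 21390625
Compute c² = 4625² = 21390625
Since 21390625 = 21390625, confirmed.

Yes, it is a Pythagorean triple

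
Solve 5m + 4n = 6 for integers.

Step 1: Check solvability.
gcd(5, 4) = 1
Since 1 divides 6, solutions exist.

Step 2: Apply extended Euclidean algorithm to find gcd.
We find integers such that 5*x0 + 4*y0 = 1

Step 3: Scale the particular solution.
Multiply by 6/1 = 6:
m = 6, n = -6

Step 4: Verify.
5*(6) + 4*(-6) = 6 = 6 ✓

m = 6, n = -6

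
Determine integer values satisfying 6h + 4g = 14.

Step 1: Check solvability.
gcd(6, 4) = 2
Since 2 divides 14, solutions exist.

Step 2: Apply extended Euclidean algorithm to find gcd.
We find integers such that 6*x0 + 4*y0 = 2

Step 3: Scale the particular solution.
Multiply by 14/2 = 7:
h = 7, g = -7

Step 4: Verify.
6*(7) + 4*(-7) = 14 = 14 ✓

h = 7, g = -7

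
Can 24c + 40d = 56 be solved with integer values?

Step 1: Compute gcd(24, 40).
gcd(24, 40) = 8

Step 2: Check divisibility.
Does 8 divide 56? 56 = 8 x 7, so yes.

By the theorem on linear Diophantine equations, 24c + 40d = 56 has integer solutions if and only if gcd(24, 40) divides 56. Since 8 | 56, solutions exist.

Yes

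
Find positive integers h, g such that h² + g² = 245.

Search for h with 245 - h² a perfect square.
h = 7: 245 - 7² = 245 - 49 = 196 = 14² ✓
So h = 7, g = 14.

h = 7, g = 14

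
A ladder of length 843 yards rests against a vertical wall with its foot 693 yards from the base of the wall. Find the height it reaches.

The ladder, wall, and ground form a right triangle with hypotenuse 843 and one leg 693.
By the Pythagorean theorem: h² = 843² - 693² = 710649 - 480249 = 230400
h = √230400 = 480 yards

480 yards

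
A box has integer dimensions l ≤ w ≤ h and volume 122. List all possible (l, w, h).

Iterate l from 1 to ⌊122^(1/3)⌋. For each l dividing 122, iterate w ≥ l with w dividing 122/l, and set h = 122/(l·w).
Triples found (2): (1×1×122), (1×2×61)

(1×1×122), (1×2×61)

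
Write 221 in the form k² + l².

We need to find integers k, l > 0 such that k² + l² = 221.
Trying k = 5: l² = 221 - 5² = 221 - 25 = 196
l = 14
Check: 5² + 14² = 25 + 196 = 221 ✓

221 = 5² + 14²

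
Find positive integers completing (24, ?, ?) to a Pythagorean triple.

We need the other leg and hypotenuse such that 24² + x² = c².
Take x = 10, c = 26: 24² + 10² = 576 + 100 = 676 = 26² ✓
Triple: (10, 24, 26)

(10, 24, 26)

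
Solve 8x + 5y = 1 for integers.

Step 1: Check solvability.
gcd(8, 5) = 1
Since 1 divides 1, solutions exist.

Step 2: Apply extended Euclidean algorithm to find gcd.
We find integers such that 8*x0 + 5*y0 = 1

Step 3: Scale the particular solution.
Multiply by 1/1 = 1:
x = 2, y = -3

Step 4: Verify.
8*(2) + 5*(-3) = 1 = 1 ✓

x = 2, y = -3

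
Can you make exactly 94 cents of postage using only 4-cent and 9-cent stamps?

We need non-negative x, y with 4x + 9y = 94.
gcd(4, 9) = 1 divides 94, so integer solutions exist.
Search for a non-negative one: x = 1 gives 9y = 94 - 4 = 90, so y = 10.
Check: 4·1 + 9·10 = 94 ✓

Yes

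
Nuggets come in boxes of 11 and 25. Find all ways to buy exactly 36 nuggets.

We need non-negative integers (x, y) with 11x + 25y = 36.
For each x in 0..3, check if 36 - 11x is a non-negative multiple of 25.
x = 1: 25y = 25, y = 1 ✓

(1 boxes of 11, 1 boxes of 25)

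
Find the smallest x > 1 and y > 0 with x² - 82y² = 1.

We seek the smallest positive integers (x, y) with x² - 82y² = 1, i.e., x² = 82y² + 1.
Try successive y values:
y = 1: x² = 82·1² + 1 = 83, not a perfect square
y = 2: x² = 82·2² + 1 = 329, not a perfect square
y = 3: x² = 82·3² + 1 = 739, not a perfect square
... continuing the search (or via continued fractions) ...
y = 18: x² = 82·18² + 1 = 26569, x = 163 ✓

Verify: 163² - 82·18² = 26569 - 26568 = 1 ✓

x = 163, y = 18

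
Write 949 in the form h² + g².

We need to find integers h, g > 0 such that h² + g² = 949.
Trying h = 7: g² = 949 - 7² = 949 - 49 = 900
g = 30
Check: 7² + 30² = 49 + 900 = 949 ✓

949 = 7² + 30²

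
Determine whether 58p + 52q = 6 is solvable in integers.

Step 1: Compute gcd(58, 52).
gcd(58, 52) = 2

Step 2: Check divisibility.
Does 2 divide 6? 6 = 2 x 3, so yes.

By the theorem on linear Diophantine equations, 58p + 52q = 6 has integer solutions if and only if gcd(58, 52) divides 6. Since 2 | 6, solutions exist.

Yes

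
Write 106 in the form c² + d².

We need to find integers c, d > 0 such that c² + d² = 106.
Trying c = 5: d² = 106 - 5² = 106 - 25 = 81
d = 9
Check: 5² + 9² = 25 + 81 = 106 ✓

106 = 5² + 9²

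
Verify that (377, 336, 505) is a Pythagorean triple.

Compute a² + b²:
377² + 336² = 142129 + 112896 = 255025
Compute c²:
505² = 255025
Since 255025 = 255025, it is a Pythagorean triple.

Yes, it is a Pythagorean triple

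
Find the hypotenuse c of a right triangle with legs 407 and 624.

c² = a² + b² = 407² + 624² = 165649 + 389376 = 555025
c = sqrt(555025) = 745

745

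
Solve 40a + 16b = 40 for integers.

Step 1: Check solvability.
gcd(40, 16) = 8
Since 8 divides 40, solutions exist.

Step 2: Apply extended Euclidean algorithm to find gcd.
We find integers such that 40*x0 + 16*y0 = 8

Step 3: Scale the particular solution.
Multiply by 40/8 = 5:
a = 5, b = -10

Step 4: Verify.
40*(5) + 16*(-10) = 40 = 40 ✓

a = 5, b = -10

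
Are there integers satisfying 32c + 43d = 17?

Step 1: Compute gcd(32, 43).
gcd(32, 43) = 1

Step 2: Check divisibility.
Does 1 divide 17? 17 = 1 x 17, so yes.

By the theorem on linear Diophantine equations, 32c + 43d = 17 has integer solutions if and only if gcd(32, 43) divides 17. Since 1 | 17, solutions exist.

Yes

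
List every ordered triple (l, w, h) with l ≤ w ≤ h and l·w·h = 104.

Iterate l from 1 to ⌊104^(1/3)⌋. For each l dividing 104, iterate w ≥ l with w dividing 104/l, and set h = 104/(l·w).
Triples found (6): (1×1×104), (1×2×52), (1×4×26), (1×8×13), (2×2×26), (2×4×13)

(1×1×104), (1×2×52), (1×4×26), (1×8×13), (2×2×26), (2×4×13)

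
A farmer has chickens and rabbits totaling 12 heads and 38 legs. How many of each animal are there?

Let c = chickens, r = rabbits.
Heads: c + r = 12
Legs: 2c + 4r = 38
From the first equation, c = 12 - r. Substitute:
2(12 - r) + 4r = 38
24 + 2r = 38
r = (38 - 24)/2 = 7
c = 12 - 7 = 5

Chickens: 5, Rabbits: 7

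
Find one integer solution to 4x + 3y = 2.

Step 1: Check solvability.
gcd(4, 3) = 1
Since 1 divides 2, solutions exist.

Step 2: Apply extended Euclidean algorithm to find gcd.
We find integers such that 4*x0 + 3*y0 = 1

Step 3: Scale the particular solution.
Multiply by 2/1 = 2:
x = 2, y = -2

Step 4: Verify.
4*(2) + 3*(-2) = 2 = 2 ✓

x = 2, y = -2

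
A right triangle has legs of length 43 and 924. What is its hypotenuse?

c² = a² + b² = 43² + 924² = 1849 + 853776 = 855625
c = 925

925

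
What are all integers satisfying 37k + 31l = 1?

Step 1: Compute gcd(37, 31) = 1.
Since 1 divides 1, solutions exist.

Step 2: Find a particular solution using extended Euclidean algorithm.
We get k₀ = -5, l₀ = 6.
Check: 37*-5 + 31*6 = 1 = 1 ✓

Step 3: Write the general solution.
k = -5 + (31/1)t = -5 + 31t
l = 6 - (37/1)t = 6 - 37t
for any integer t.

k = -5 + 31t, l = 6 - 37t for integer t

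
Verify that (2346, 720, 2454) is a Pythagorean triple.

Compute a² + b²:
2346² + 720² = 5503716 + 518400 = 6022116
Compute c²:
2454² = 6022116
Since 6022116 = 6022116, it is a Pythagorean triple.

Yes, it is a Pythagorean triple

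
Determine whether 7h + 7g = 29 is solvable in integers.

Step 1: Compute gcd(7, 7).
gcd(7, 7) = 7

Step 2: Check divisibility.
Does 7 divide 29? 29 = 7 x 4 + 1, so no.

By the theorem on linear Diophantine equations, 7h + 7g = 29 has integer solutions if and only if gcd(7, 7) divides 29. Since 7 does not divide 29, no solutions exist.

No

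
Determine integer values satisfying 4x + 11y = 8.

Step 1: Check solvability.
gcd(4, 11) = 1
Since 1 divides 8, solutions exist.

Step 2: Apply extended Euclidean algorithm to find gcd.
We find integers such that 4*x0 + 11*y0 = 1

Step 3: Scale the particular solution.
Multiply by 8/1 = 8:
x = 24, y = -8

Step 4: Verify.
4*(24) + 11*(-8) = 8 = 8 ✓

x = 24, y = -8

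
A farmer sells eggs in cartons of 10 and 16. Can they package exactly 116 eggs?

We need non-negative a, b with 10a + 16b = 116.
gcd(10, 16) = 2 divides 116.
Try a = 2: 16b = 116 - 20 = 96, so b = 6.
One way: 2 cartons of 10 and 6 cartons of 16.

Yes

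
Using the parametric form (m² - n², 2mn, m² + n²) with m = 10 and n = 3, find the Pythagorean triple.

a = m² - n² = 100 - 9 = 91
b = 2mn = 2·10·3 = 60
c = m² + n² = 100 + 9 = 109
Verify: 91² + 60² = 8281 + 3600 = 11881 = 109² ✓

(91, 60, 109)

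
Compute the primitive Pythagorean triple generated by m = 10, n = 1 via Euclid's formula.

a = m² - n² = 10² - 1² = 100 - 1 = 99
b = 2mn = 2·10·1 = 20
c = m² + n² = 100 + 1 = 101
Verify: 99² + 20² = 9801 + 400 = 10201 = 101² ✓

(99, 20, 101)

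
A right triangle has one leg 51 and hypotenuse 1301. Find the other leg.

b² = c² - a² = 1692601 - 2601 = 1690000
b = 1300

1300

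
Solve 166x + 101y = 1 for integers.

Step 1: Check solvability.
gcd(166, 101) = 1
Since 1 divides 1, solutions exist.

Step 2: Apply extended Euclidean algorithm to find gcd.
We find integers such that 166*x0 + 101*y0 = 1

Step 3: Scale the particular solution.
Multiply by 1/1 = 1:
x = 14, y = -23

Step 4: Verify.
166*(14) + 101*(-23) = 1 = 1 ✓

x = 14, y = -23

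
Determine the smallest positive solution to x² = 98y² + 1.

We seek the smallest positive integers (x, y) with x² - 98y² = 1, i.e., x² = 98y² + 1.
Try successive y values:
y = 1: x² = 98·1² + 1 = 99, not a perfect square
y = 2: x² = 98·2² + 1 = 393, not a perfect square
y = 3: x² = 98·3² + 1 = 883, not a perfect square
... continuing the search (or via continued fractions) ...
y = 10: x² = 98·10² + 1 = 9801, x = 99 ✓

Verify: 99² - 98·10² = 9801 - 9800 = 1 ✓

x = 99, y = 10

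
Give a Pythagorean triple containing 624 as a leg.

We need the other leg and hypotenuse such that 624² + x² = c².
Take x = 407, c = 745: 624² + 407² = 389376 + 165649 = 555025 = 745² ✓
Triple: (407, 624, 745)

(407, 624, 745)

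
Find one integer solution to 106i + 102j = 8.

Step 1: Check solvability.
gcd(106, 102) = 2
Since 2 divides 8, solutions exist.

Step 2: Apply extended Euclidean algorithm to find gcd.
We find integers such that 106*x0 + 102*y0 = 2

Step 3: Scale the particular solution.
Multiply by 8/2 = 4:
i = -100, j = 104

Step 4: Verify.
106*(-100) + 102*(104) = 8 = 8 ✓

i = -100, j = 104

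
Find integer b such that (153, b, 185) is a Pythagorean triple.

b² = c² - a² = 185² - 153² = 34225 - 23409 = 10816
b = sqrt(10816) = 104

104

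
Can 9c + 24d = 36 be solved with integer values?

Step 1: Compute gcd(9, 24).
gcd(9, 24) = 3

Step 2: Check divisibility.
Does 3 divide 36? 36 = 3 x 12, so yes.

By the theorem on linear Diophantine equations, 9c + 24d = 36 has integer solutions if and only if gcd(9, 24) divides 36. Since 3 | 36, solutions exist.

Yes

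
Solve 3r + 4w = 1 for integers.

Step 1: Check solvability.
gcd(3, 4) = 1
Since 1 divides 1, solutions exist.

Step 2: Apply extended Euclidean algorithm to find gcd.
We find integers such that 3*x0 + 4*y0 = 1

Step 3: Scale the particular solution.
Multiply by 1/1 = 1:
r = -1, w = 1

Step 4: Verify.
3*(-1) + 4*(1) = 1 = 1 ✓

r = -1, w = 1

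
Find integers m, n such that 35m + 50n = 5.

Step 1: Check solvability.
gcd(35, 50) = 5
Since 5 divides 5, solutions exist.

Step 2: Apply extended Euclidean algorithm to find gcd.
We find integers such that 35*x0 + 50*y0 = 5

Step 3: Scale the particular solution.
Multiply by 5/5 = 1:
m = 3, n = -2

Step 4: Verify.
35*(3) + 50*(-2) = 5 = 5 ✓

m = 3, n = -2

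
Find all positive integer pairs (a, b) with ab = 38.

The positive divisors of 38 are: 1, 2, 19, 38.
Each divisor d gives the pair (d, 38/d):
(1, 38), (2, 19), (19, 2), (38, 1)

(1, 38), (2, 19), (19, 2), (38, 1)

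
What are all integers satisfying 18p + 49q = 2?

Step 1: Compute gcd(18, 49) = 1.
Since 1 divides 2, solutions exist.

Step 2: Find a particular solution using extended Euclidean algorithm.
We get p₀ = -38, q₀ = 14.
Check: 18*-38 + 49*14 = 2 = 2 ✓

Step 3: Write the general solution.
p = -38 + (49/1)t = -38 + 49t
q = 14 - (18/1)t = 14 - 18t
for any integer t.

p = -38 + 49t, q = 14 - 18t for integer t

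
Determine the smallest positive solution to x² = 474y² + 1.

We seek the smallest positive integers (x, y) with x² - 474y² = 1, i.e., x² = 474y² + 1.
Try successive y values:
y = 1: x² = 474·1² + 1 = 475, not a perfect square
y = 2: x² = 474·2² + 1 = 1897, not a perfect square
y = 3: x² = 474·3² + 1 = 4267, not a perfect square
... continuing the search (or via continued fractions) ...
y = 8890: x² = 474·8890² + 1 = 37461215401, x = 193549 ✓

Verify: 193549² - 474·8890² = 37461215401 - 37461215400 = 1 ✓

x = 193549, y = 8890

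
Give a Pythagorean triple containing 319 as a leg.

We need the other leg and hypotenuse such that 319² + x² = c².
Take x = 360, c = 481: 319² + 360² = 101761 + 129600 = 231361 = 481² ✓
Triple: (319, 360, 481)

(319, 360, 481)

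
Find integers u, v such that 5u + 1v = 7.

Step 1: Check solvability.
gcd(5, 1) = 1
Since 1 divides 7, solutions exist.

Step 2: Apply extended Euclidean algorithm to find gcd.
We find integers such that 5*x0 + 1*y0 = 1

Step 3: Scale the particular solution.
Multiply by 7/1 = 7:
u = 0, v = 7

Step 4: Verify.
5*(0) + 1*(7) = 7 = 7 ✓

u = 0, v = 7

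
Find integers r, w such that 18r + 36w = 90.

Step 1: Check solvability.
gcd(18, 36) = 18
Since 18 divides 90, solutions exist.

Step 2: Apply extended Euclidean algorithm to find gcd.
We find integers such that 18*x0 + 36*y0 = 18

Step 3: Scale the particular solution.
Multiply by 90/18 = 5:
r = 5, w = 0

Step 4: Verify.
18*(5) + 36*(0) = 90 = 90 ✓

r = 5, w = 0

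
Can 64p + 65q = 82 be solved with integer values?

Step 1: Compute gcd(64, 65).
gcd(64, 65) = 1

Step 2: Check divisibility.
Does 1 divide 82? 82 = 1 x 82, so yes.

By the theorem on linear Diophantine equations, 64p + 65q = 82 has integer solutions if and only if gcd(64, 65) divides 82. Since 1 | 82, solutions exist.

Yes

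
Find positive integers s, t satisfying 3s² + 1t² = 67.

Try small values of s and check whether (67 - 3s²)/1 is a perfect square.
s = 1: 3·1² = 3, so 1t² = 67 - 3 = 64, giving t² = 64, t = 8.
Check: 3·1² + 1·8² = 3 + 64 = 67 ✓

s = 1, t = 8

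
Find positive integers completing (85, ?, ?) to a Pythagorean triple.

We need the other leg and hypotenuse such that 85² + x² = c².
Take x = 132, c = 157: 85² + 132² = 7225 + 17424 = 24649 = 157² ✓
Triple: (85, 132, 157)

(85, 132, 157)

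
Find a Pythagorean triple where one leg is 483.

We need the other leg and hypotenuse such that 483² + x² = c².
Take x = 720, c = 867: 483² + 720² = 233289 + 518400 = 751689 = 867² ✓
Triple: (483, 720, 867)

(483, 720, 867)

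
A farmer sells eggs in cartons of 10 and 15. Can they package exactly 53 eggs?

We need non-negative a, b with 10a + 15b = 53.
gcd(10, 15) = 5, and 5 does not divide 53.
No integer solutions exist.

No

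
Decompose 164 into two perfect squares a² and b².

We need to find integers a, b > 0 such that a² + b² = 164.
Trying a = 8: b² = 164 - 8² = 164 - 64 = 100
b = 10
Check: 8² + 10² = 64 + 100 = 164 ✓

164 = 8² + 10²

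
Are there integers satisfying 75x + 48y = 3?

Step 1: Compute gcd(75, 48).
gcd(75, 48) = 3

Step 2: Check divisibility.
Does 3 divide 3? 3 = 3 x 1, so yes.

By the theorem on linear Diophantine equations, 75x + 48y = 3 has integer solutions if and only if gcd(75, 48) divides 3. Since 3 | 3, solutions exist.

Yes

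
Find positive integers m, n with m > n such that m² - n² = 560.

Factor: m² - n² = (m+n)(m-n) = 560.
We need two factors of 560 with the same parity.
Use m+n = 280 and m-n = 2 (product 280·2 = 560).
Adding: 2m = 282, so m = 141.
Subtracting: 2n = 278, so n = 139.
Check: 141² - 139² = 19881 - 19321 = 560 ✓

m = 141, n = 139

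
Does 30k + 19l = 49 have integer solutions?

Step 1: Compute gcd(30, 19).
gcd(30, 19) = 1

Step 2: Check divisibility.
Does 1 divide 49? 49 = 1 x 49, so yes.

By the theorem on linear Diophantine equations, 30k + 19l = 49 has integer solutions if and only if gcd(30, 19) divides 49. Since 1 | 49, solutions exist.

Yes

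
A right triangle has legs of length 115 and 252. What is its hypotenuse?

c² = a² + b² = 115² + 252² = 13225 + 63504 = 76729
c = 277

277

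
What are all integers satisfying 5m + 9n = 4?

Step 1: Compute gcd(5, 9) = 1.
Since 1 divides 4, solutions exist.

Step 2: Find a particular solution using extended Euclidean algorithm.
We get m₀ = 8, n₀ = -4.
Check: 5*8 + 9*-4 = 4 = 4 ✓

Step 3: Write the general solution.
m = 8 + (9/1)t = 8 + 9t
n = -4 - (5/1)t = -4 - 5t
for any integer t.

m = 8 + 9t, n = -4 - 5t for integer t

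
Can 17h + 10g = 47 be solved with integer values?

Step 1: Compute gcd(17, 10).
gcd(17, 10) = 1

Step 2: Check divisibility.
Does 1 divide 47? 47 = 1 x 47, so yes.

By the theorem on linear Diophantine equations, 17h + 10g = 47 has integer solutions if and only if gcd(17, 10) divides 47. Since 1 | 47, solutions exist.

Yes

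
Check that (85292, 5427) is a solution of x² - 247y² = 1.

Compute x² = 85292² = 7274725264
Compute 247y² = 247·5427² = 247·29452329 = 7274725263
x² - 247y² = 7274725264 - 7274725263 = 1
Since this equals 1, (85292, 5427) is a solution.

Yes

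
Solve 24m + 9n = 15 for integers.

Step 1: Check solvability.
gcd(24, 9) = 3
Since 3 divides 15, solutions exist.

Step 2: Apply extended Euclidean algorithm to find gcd.
We find integers such that 24*x0 + 9*y0 = 3

Step 3: Scale the particular solution.
Multiply by 15/3 = 5:
m = -5, n = 15

Step 4: Verify.
24*(-5) + 9*(15) = 15 = 15 ✓

m = -5, n = 15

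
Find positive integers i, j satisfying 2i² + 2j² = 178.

Try small values of i and check whether (178 - 2i²)/2 is a perfect square.
i = 5: 2·5² = 50, so 2j² = 178 - 50 = 128, giving j² = 64, j = 8.
Check: 2·5² + 2·8² = 50 + 128 = 178 ✓

i = 5, j = 8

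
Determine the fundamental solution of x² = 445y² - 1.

We need x² = 445y² - 1. Try successive y:
y = 1: x² = 445·1² - 1 = 444, not a perfect square
y = 2: x² = 445·2² - 1 = 1779, not a perfect square
y = 3: x² = 445·3² - 1 = 4004, not a perfect square
...
y = 221: x² = 445·221² - 1 = 21734244 = 4662² ✓
Check: 4662² - 445·221² = 21734244 - 21734245 = -1 ✓

x = 4662, y = 221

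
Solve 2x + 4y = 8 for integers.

Step 1: Check solvability.
gcd(2, 4) = 2
Since 2 divides 8, solutions exist.

Step 2: Apply extended Euclidean algorithm to find gcd.
We find integers such that 2*x0 + 4*y0 = 2

Step 3: Scale the particular solution.
Multiply by 8/2 = 4:
x = 4, y = 0

Step 4: Verify.
2*(4) + 4*(0) = 8 = 8 ✓

x = 4, y = 0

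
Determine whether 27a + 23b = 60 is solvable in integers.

Step 1: Compute gcd(27, 23).
gcd(27, 23) = 1

Step 2: Check divisibility.
Does 1 divide 60? 60 = 1 x 60, so yes.

By the theorem on linear Diophantine equations, 27a + 23b = 60 has integer solutions if and only if gcd(27, 23) divides 60. Since 1 | 60, solutions exist.

Yes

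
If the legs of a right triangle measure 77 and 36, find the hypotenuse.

c² = a² + b² = 77² + 36² = 5929 + 1296 = 7225
c = 85

85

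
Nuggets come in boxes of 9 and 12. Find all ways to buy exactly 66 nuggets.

We need non-negative integers (x, y) with 9x + 12y = 66.
For each x in 0..7, check if 66 - 9x is a non-negative multiple of 12.
x = 2: 12y = 48, y = 4 ✓
x = 6: 12y = 12, y = 1 ✓

(2 boxes of 9, 4 boxes of 12), (6 boxes of 9, 1 boxes of 12)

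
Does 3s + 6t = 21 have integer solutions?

Step 1: Compute gcd(3, 6).
gcd(3, 6) = 3

Step 2: Check divisibility.
Does 3 divide 21? 21 = 3 x 7, so yes.

By the theorem on linear Diophantine equations, 3s + 6t = 21 has integer solutions if and only if gcd(3, 6) divides 21. Since 3 | 21, solutions exist.

Yes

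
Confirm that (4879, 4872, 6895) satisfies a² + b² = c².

Compute a² + b² = 4879² + 4872² = 23804641 + 23736384 = 47541025
Compute c² = 6895² = 47541025
Since 47541025 = 47541025, confirmed.

Yes, it is a Pythagorean triple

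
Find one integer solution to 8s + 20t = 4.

Step 1: Check solvability.
gcd(8, 20) = 4
Since 4 divides 4, solutions exist.

Step 2: Apply extended Euclidean algorithm to find gcd.
We find integers such that 8*x0 + 20*y0 = 4

Step 3: Scale the particular solution.
Multiply by 4/4 = 1:
s = -2, t = 1

Step 4: Verify.
8*(-2) + 20*(1) = 4 = 4 ✓

s = -2, t = 1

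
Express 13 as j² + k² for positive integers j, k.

We need to find integers j, k > 0 such that j² + k² = 13.
Trying j = 2: k² = 13 - 2² = 13 - 4 = 9
k = 3
Check: 2² + 3² = 4 + 9 = 13 ✓

13 = 2² + 3²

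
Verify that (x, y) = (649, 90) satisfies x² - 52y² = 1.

Compute x² = 649² = 421201
Compute 52y² = 52·90² = 52·8100 = 421200
x² - 52y² = 421201 - 421200 = 1
Since this equals 1, (649, 90) is a solution.

Yes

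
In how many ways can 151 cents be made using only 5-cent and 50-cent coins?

We need non-negative integers (x, y) with 5x + 50y = 151.
For each x from 0 to 30, check if (151 - 5x) is a non-negative multiple of 50.
Solutions (x, y): none
Count: 0

0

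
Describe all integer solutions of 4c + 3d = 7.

Step 1: Compute gcd(4, 3) = 1.
Since 1 divides 7, solutions exist.

Step 2: Find a particular solution using extended Euclidean algorithm.
We get c₀ = 7, d₀ = -7.
Check: 4*7 + 3*-7 = 7 = 7 ✓

Step 3: Write the general solution.
c = 7 + (3/1)t = 7 + 3t
d = -7 - (4/1)t = -7 - 4t
for any integer t.

c = 7 + 3t, d = -7 - 4t for integer t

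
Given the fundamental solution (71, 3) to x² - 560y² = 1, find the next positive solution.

Solutions to x² - Dy² = 1 are generated by powers of (x₀ + y₀√D).
The next solution satisfies x₁ + y₁√560 = (x₀ + y₀√560)², giving:
x₁ = x₀² + 560y₀² = 71² + 560·3² = 5041 + 5040 = 10081
y₁ = 2x₀y₀ = 2·71·3 = 426

Verify: 10081² - 560·426² = 101626561 - 101626560 = 1 ✓

x = 10081, y = 426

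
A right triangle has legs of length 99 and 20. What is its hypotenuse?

c² = a² + b² = 99² + 20² = 9801 + 400 = 10201
c = 101

101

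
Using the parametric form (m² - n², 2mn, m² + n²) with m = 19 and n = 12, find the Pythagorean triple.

a = m² - n² = 19² - 12² = 361 - 144 = 217
b = 2mn = 2·19·12 = 456
c = m² + n² = 361 + 144 = 505
Verify: 217² + 456² = 47089 + 207936 = 255025 = 505² ✓

(217, 456, 505)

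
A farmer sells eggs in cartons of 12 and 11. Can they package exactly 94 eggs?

We need non-negative a, b with 12a + 11b = 94.
gcd(12, 11) = 1 divides 94.
Try a = 6: 11b = 94 - 72 = 22, so b = 2.
One way: 6 cartons of 12 and 2 cartons of 11.

Yes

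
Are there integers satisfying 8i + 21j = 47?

Step 1: Compute gcd(8, 21).
gcd(8, 21) = 1

Step 2: Check divisibility.
Does 1 divide 47? 47 = 1 x 47, so yes.

By the theorem on linear Diophantine equations, 8i + 21j = 47 has integer solutions if and only if gcd(8, 21) divides 47. Since 1 | 47, solutions exist.

Yes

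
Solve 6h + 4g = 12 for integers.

Step 1: Check solvability.
gcd(6, 4) = 2
Since 2 divides 12, solutions exist.

Step 2: Apply extended Euclidean algorithm to find gcd.
We find integers such that 6*x0 + 4*y0 = 2

Step 3: Scale the particular solution.
Multiply by 12/2 = 6:
h = 6, g = -6

Step 4: Verify.
6*(6) + 4*(-6) = 12 = 12 ✓

h = 6, g = -6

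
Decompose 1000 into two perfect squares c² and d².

We need to find integers c, d > 0 such that c² + d² = 1000.
Trying c = 10: d² = 1000 - 10² = 1000 - 100 = 900
d = 30
Check: 10² + 30² = 100 + 900 = 1000 ✓

1000 = 10² + 30²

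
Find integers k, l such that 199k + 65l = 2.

Step 1: Check solvability.
gcd(199, 65) = 1
Since 1 divides 2, solutions exist.

Step 2: Apply extended Euclidean algorithm to find gcd.
We find integers such that 199*x0 + 65*y0 = 1

Step 3: Scale the particular solution.
Multiply by 2/1 = 2:
k = -32, l = 98

Step 4: Verify.
199*(-32) + 65*(98) = 2 = 2 ✓

k = -32, l = 98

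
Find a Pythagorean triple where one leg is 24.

We need the other leg and hypotenuse such that 24² + x² = c².
Take x = 32, c = 40: 24² + 32² = 576 + 1024 = 1600 = 40² ✓
Triple: (24, 32, 40)

(24, 32, 40)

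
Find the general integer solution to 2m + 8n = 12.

Step 1: Compute gcd(2, 8) = 2.
Since 2 divides 12, solutions exist.

Step 2: Find a particular solution using extended Euclidean algorithm.
We get m₀ = 6, n₀ = 0.
Check: 2*6 + 8*0 = 12 = 12 ✓

Step 3: Write the general solution.
m = 6 + (8/2)t = 6 + 4t
n = 0 - (2/2)t = 0 - 1t
for any integer t.

m = 6 + 4t, n = 0 - 1t for integer t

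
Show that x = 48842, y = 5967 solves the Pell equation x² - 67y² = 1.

Compute x² = 48842² = 2385540964
Compute 67y² = 67·5967² = 67·35605089 = 2385540963
x² - 67y² = 2385540964 - 2385540963 = 1
Since this equals 1, (48842, 5967) is a solution.

Yes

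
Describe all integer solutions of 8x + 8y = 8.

Step 1: Compute gcd(8, 8) = 8.
Since 8 divides 8, solutions exist.

Step 2: Find a particular solution using extended Euclidean algorithm.
We get x₀ = 0, y₀ = 1.
Check: 8*0 + 8*1 = 8 = 8 ✓

Step 3: Write the general solution.
x = 0 + (8/8)t = 0 + 1t
y = 1 - (8/8)t = 1 - 1t
for any integer t.

x = 0 + 1t, y = 1 - 1t for integer t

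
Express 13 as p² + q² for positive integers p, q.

We need to find integers p, q > 0 such that p² + q² = 13.
Trying p = 2: q² = 13 - 2² = 13 - 4 = 9
q = 3
Check: 2² + 3² = 4 + 9 = 13 ✓

13 = 2² + 3²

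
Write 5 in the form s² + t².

We need to find integers s, t > 0 such that s² + t² = 5.
Trying s = 1: t² = 5 - 1² = 5 - 1 = 4
t = 2
Check: 1² + 2² = 1 + 4 = 5 ✓

5 = 1² + 2²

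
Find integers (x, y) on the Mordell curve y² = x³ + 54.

Try small integer x values and check whether x³ + 54 is a perfect square.
x = 3: x³ + 54 = 3³ + 54 = 27 + 54 = 81
Is 81 a perfect square? 9² = 81 ✓
So (x, y) = (3, -9) is a solution.

x = 3, y = -9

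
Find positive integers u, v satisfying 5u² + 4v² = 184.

Try small values of u and check whether (184 - 5u²)/4 is a perfect square.
u = 6: 5·6² = 180, so 4v² = 184 - 180 = 4, giving v² = 1, v = 1.
Check: 5·6² + 4·1² = 180 + 4 = 184 ✓

u = 6, v = 1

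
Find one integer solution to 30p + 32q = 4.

Step 1: Check solvability.
gcd(30, 32) = 2
Since 2 divides 4, solutions exist.

Step 2: Apply extended Euclidean algorithm to find gcd.
We find integers such that 30*x0 + 32*y0 = 2

Step 3: Scale the particular solution.
Multiply by 4/2 = 2:
p = -2, q = 2

Step 4: Verify.
30*(-2) + 32*(2) = 4 = 4 ✓

p = -2, q = 2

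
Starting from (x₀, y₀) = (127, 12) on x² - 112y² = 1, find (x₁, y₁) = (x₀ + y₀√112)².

Solutions to x² - Dy² = 1 are generated by powers of (x₀ + y₀√D).
The next solution satisfies x₁ + y₁√112 = (x₀ + y₀√112)², giving:
x₁ = x₀² + 112y₀² = 127² + 112·12² = 16129 + 16128 = 32257
y₁ = 2x₀y₀ = 2·127·12 = 3048

Verify: 32257² - 112·3048² = 1040514049 - 1040514048 = 1 ✓

x = 32257, y = 3048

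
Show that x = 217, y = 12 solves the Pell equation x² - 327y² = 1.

Compute x² = 217² = 47089
Compute 327y² = 327·12² = 327·144 = 47088
x² - 327y² = 47089 - 47088 = 1
Since this equals 1, (217, 12) is a solution.

Yes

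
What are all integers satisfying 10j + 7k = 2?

Step 1: Compute gcd(10, 7) = 1.
Since 1 divides 2, solutions exist.

Step 2: Find a particular solution using extended Euclidean algorithm.
We get j₀ = -4, k₀ = 6.
Check: 10*-4 + 7*6 = 2 = 2 ✓

Step 3: Write the general solution.
j = -4 + (7/1)t = -4 + 7t
k = 6 - (10/1)t = 6 - 10t
for any integer t.

j = -4 + 7t, k = 6 - 10t for integer t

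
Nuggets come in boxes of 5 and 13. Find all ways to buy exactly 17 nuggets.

We need non-negative integers (x, y) with 5x + 13y = 17.
For each x in 0..3, check if 17 - 5x is a non-negative multiple of 13.
No x yields an integer y ≥ 0.

No solution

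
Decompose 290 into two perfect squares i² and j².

We need to find integers i, j > 0 such that i² + j² = 290.
Trying i = 1: j² = 290 - 1² = 290 - 1 = 289
j = 17
Check: 1² + 17² = 1 + 289 = 290 ✓

290 = 1² + 17²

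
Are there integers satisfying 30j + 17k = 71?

Step 1: Compute gcd(30, 17).
gcd(30, 17) = 1

Step 2: Check divisibility.
Does 1 divide 71? 71 = 1 x 71, so yes.

By the theorem on linear Diophantine equations, 30j + 17k = 71 has integer solutions if and only if gcd(30, 17) divides 71. Since 1 | 71, solutions exist.

Yes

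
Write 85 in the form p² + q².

We need to find integers p, q > 0 such that p² + q² = 85.
Trying p = 2: q² = 85 - 2² = 85 - 4 = 81
q = 9
Check: 2² + 9² = 4 + 81 = 85 ✓

85 = 2² + 9²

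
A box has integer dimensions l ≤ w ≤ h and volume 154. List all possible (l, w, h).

Iterate l from 1 to ⌊154^(1/3)⌋. For each l dividing 154, iterate w ≥ l with w dividing 154/l, and set h = 154/(l·w).
Triples found (5): (1×1×154), (1×2×77), (1×7×22), (1×11×14), (2×7×11)

(1×1×154), (1×2×77), (1×7×22), (1×11×14), (2×7×11)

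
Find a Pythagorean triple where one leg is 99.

We need the other leg and hypotenuse such that 99² + x² = c².
Take x = 20, c = 101: 99² + 20² = 9801 + 400 = 10201 = 101² ✓
Triple: (99, 20, 101)

(99, 20, 101)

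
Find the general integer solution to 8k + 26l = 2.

Step 1: Compute gcd(8, 26) = 2.
Since 2 divides 2, solutions exist.

Step 2: Find a particular solution using extended Euclidean algorithm.
We get k₀ = -3, l₀ = 1.
Check: 8*-3 + 26*1 = 2 = 2 ✓

Step 3: Write the general solution.
k = -3 + (26/2)t = -3 + 13t
l = 1 - (8/2)t = 1 - 4t
for any integer t.

k = -3 + 13t, l = 1 - 4t for integer t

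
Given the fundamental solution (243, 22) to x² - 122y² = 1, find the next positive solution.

Solutions to x² - Dy² = 1 are generated by powers of (x₀ + y₀√D).
The next solution satisfies x₁ + y₁√122 = (x₀ + y₀√122)², giving:
x₁ = x₀² + 122y₀² = 243² + 122·22² = 59049 + 59048 = 118097
y₁ = 2x₀y₀ = 2·243·22 = 10692

Verify: 118097² - 122·10692² = 13946901409 - 13946901408 = 1 ✓

x = 118097, y = 10692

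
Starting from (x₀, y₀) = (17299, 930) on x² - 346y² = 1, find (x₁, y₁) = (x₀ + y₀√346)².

Solutions to x² - Dy² = 1 are generated by powers of (x₀ + y₀√D).
The next solution satisfies x₁ + y₁√346 = (x₀ + y₀√346)², giving:
x₁ = x₀² + 346y₀² = 17299² + 346·930² = 299255401 + 299255400 = 598510801
y₁ = 2x₀y₀ = 2·17299·930 = 32176140

Verify: 598510801² - 346·32176140² = 358215178913661601 - 358215178913661600 = 1 ✓

x = 598510801, y = 32176140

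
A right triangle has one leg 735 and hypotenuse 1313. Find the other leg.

b² = c² - a² = 1723969 - 540225 = 1183744
b = 1088

1088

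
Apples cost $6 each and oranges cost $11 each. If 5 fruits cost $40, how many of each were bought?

Let a = apples, o = oranges.
a + o = 5
6a + 11o = 40
Substitute o = 5 - a:
6a + 11(5 - a) = 40
(6 - 11)a = 40 - 55
-5a = -15
a = 3, o = 5 - 3 = 2

Apples: 3, Oranges: 2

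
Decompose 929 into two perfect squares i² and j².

We need to find integers i, j > 0 such that i² + j² = 929.
Trying i = 20: j² = 929 - 20² = 929 - 400 = 529
j = 23
Check: 20² + 23² = 400 + 529 = 929 ✓

929 = 20² + 23²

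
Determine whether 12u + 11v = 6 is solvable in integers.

Step 1: Compute gcd(12, 11).
gcd(12, 11) = 1

Step 2: Check divisibility.
Does 1 divide 6? 6 = 1 x 6, so yes.

By the theorem on linear Diophantine equations, 12u + 11v = 6 has integer solutions if and only if gcd(12, 11) divides 6. Since 1 | 6, solutions exist.

Yes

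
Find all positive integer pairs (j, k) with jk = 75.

The positive divisors of 75 are: 1, 3, 5, 15, 25, 75.
Each divisor d gives the pair (d, 75/d):
(1, 75), (3, 25), (5, 15), (15, 5), (25, 3), (75, 1)

(1, 75), (3, 25), (5, 15), (15, 5), (25, 3), (75, 1)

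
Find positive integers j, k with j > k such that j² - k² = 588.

Factor: j² - k² = (j+k)(j-k) = 588.
We need two factors of 588 with the same parity.
Use j+k = 294 and j-k = 2 (product 294·2 = 588).
Adding: 2j = 296, so j = 148.
Subtracting: 2k = 292, so k = 146.
Check: 148² - 146² = 21904 - 21316 = 588 ✓

j = 148, k = 146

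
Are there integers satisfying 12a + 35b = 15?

Step 1: Compute gcd(12, 35).
gcd(12, 35) = 1

Step 2: Check divisibility.
Does 1 divide 15? 15 = 1 x 15, so yes.

By the theorem on linear Diophantine equations, 12a + 35b = 15 has integer solutions if and only if gcd(12, 35) divides 15. Since 1 | 15, solutions exist.

Yes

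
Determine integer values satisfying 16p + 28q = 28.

Step 1: Check solvability.
gcd(16, 28) = 4
Since 4 divides 28, solutions exist.

Step 2: Apply extended Euclidean algorithm to find gcd.
We find integers such that 16*x0 + 28*y0 = 4

Step 3: Scale the particular solution.
Multiply by 28/4 = 7:
p = 14, q = -7

Step 4: Verify.
16*(14) + 28*(-7) = 28 = 28 ✓

p = 14, q = -7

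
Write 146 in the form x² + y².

We need to find integers x, y > 0 such that x² + y² = 146.
Trying x = 5: y² = 146 - 5² = 146 - 25 = 121
y = 11
Check: 5² + 11² = 25 + 121 = 146 ✓

146 = 5² + 11²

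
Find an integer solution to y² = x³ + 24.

Try small integer x values and check whether x³ + 24 is a perfect square.
x = 1: x³ + 24 = 1³ + 24 = 1 + 24 = 25
Is 25 a perfect square? 5² = 25 ✓
So (x, y) = (1, 5) is a solution.

x = 1, y = 5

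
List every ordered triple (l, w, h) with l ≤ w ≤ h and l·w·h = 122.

Iterate l from 1 to ⌊122^(1/3)⌋. For each l dividing 122, iterate w ≥ l with w dividing 122/l, and set h = 122/(l·w).
Triples found (2): (1×1×122), (1×2×61)

(1×1×122), (1×2×61)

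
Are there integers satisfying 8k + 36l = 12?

Step 1: Compute gcd(8, 36).
gcd(8, 36) = 4

Step 2: Check divisibility.
Does 4 divide 12? 12 = 4 x 3, so yes.

By the theorem on linear Diophantine equations, 8k + 36l = 12 has integer solutions if and only if gcd(8, 36) divides 12. Since 4 | 12, solutions exist.

Yes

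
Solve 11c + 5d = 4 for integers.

Step 1: Check solvability.
gcd(11, 5) = 1
Since 1 divides 4, solutions exist.

Step 2: Apply extended Euclidean algorithm to find gcd.
We find integers such that 11*x0 + 5*y0 = 1

Step 3: Scale the particular solution.
Multiply by 4/1 = 4:
c = 4, d = -8

Step 4: Verify.
11*(4) + 5*(-8) = 4 = 4 ✓

c = 4, d = -8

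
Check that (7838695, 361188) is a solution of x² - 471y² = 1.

Compute x² = 7838695² = 61445139303025
Compute 471y² = 471·361188² = 471·130456771344 = 61445139303024
x² - 471y² = 61445139303025 - 61445139303024 = 1
Since this equals 1, (7838695, 361188) is a solution.

Yes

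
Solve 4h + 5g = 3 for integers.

Step 1: Check solvability.
gcd(4, 5) = 1
Since 1 divides 3, solutions exist.

Step 2: Apply extended Euclidean algorithm to find gcd.
We find integers such that 4*x0 + 5*y0 = 1

Step 3: Scale the particular solution.
Multiply by 3/1 = 3:
h = -3, g = 3

Step 4: Verify.
4*(-3) + 5*(3) = 3 = 3 ✓

h = -3, g = 3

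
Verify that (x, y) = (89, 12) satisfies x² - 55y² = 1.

Compute x² = 89² = 7921
Compute 55y² = 55·12² = 55·144 = 7920
x² - 55y² = 7921 - 7920 = 1
Since this equals 1, (89, 12) is a solution.

Yes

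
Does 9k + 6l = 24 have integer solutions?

Step 1: Compute gcd(9, 6).
gcd(9, 6) = 3

Step 2: Check divisibility.
Does 3 divide 24? 24 = 3 x 8, so yes.

By the theorem on linear Diophantine equations, 9k + 6l = 24 has integer solutions if and only if gcd(9, 6) divides 24. Since 3 | 24, solutions exist.

Yes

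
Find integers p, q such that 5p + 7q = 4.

Step 1: Check solvability.
gcd(5, 7) = 1
Since 1 divides 4, solutions exist.

Step 2: Apply extended Euclidean algorithm to find gcd.
We find integers such that 5*x0 + 7*y0 = 1

Step 3: Scale the particular solution.
Multiply by 4/1 = 4:
p = 12, q = -8

Step 4: Verify.
5*(12) + 7*(-8) = 4 = 4 ✓

p = 12, q = -8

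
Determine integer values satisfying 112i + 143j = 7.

Step 1: Check solvability.
gcd(112, 143) = 1
Since 1 divides 7, solutions exist.

Step 2: Apply extended Euclidean algorithm to find gcd.
We find integers such that 112*x0 + 143*y0 = 1

Step 3: Scale the particular solution.
Multiply by 7/1 = 7:
i = -420, j = 329

Step 4: Verify.
112*(-420) + 143*(329) = 7 = 7 ✓

i = -420, j = 329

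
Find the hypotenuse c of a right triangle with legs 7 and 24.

c² = a² + b² = 7² + 24² = 49 + 576 = 625
c = sqrt(625) = 25

25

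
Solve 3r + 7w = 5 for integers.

Step 1: Check solvability.
gcd(3, 7) = 1
Since 1 divides 5, solutions exist.

Step 2: Apply extended Euclidean algorithm to find gcd.
We find integers such that 3*x0 + 7*y0 = 1

Step 3: Scale the particular solution.
Multiply by 5/1 = 5:
r = -10, w = 5

Step 4: Verify.
3*(-10) + 7*(5) = 5 = 5 ✓

r = -10, w = 5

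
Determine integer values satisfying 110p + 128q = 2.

Step 1: Check solvability.
gcd(110, 128) = 2
Since 2 divides 2, solutions exist.

Step 2: Apply extended Euclidean algorithm to find gcd.
We find integers such that 110*x0 + 128*y0 = 2

Step 3: Scale the particular solution.
Multiply by 2/2 = 1:
p = 7, q = -6

Step 4: Verify.
110*(7) + 128*(-6) = 2 = 2 ✓

p = 7, q = -6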